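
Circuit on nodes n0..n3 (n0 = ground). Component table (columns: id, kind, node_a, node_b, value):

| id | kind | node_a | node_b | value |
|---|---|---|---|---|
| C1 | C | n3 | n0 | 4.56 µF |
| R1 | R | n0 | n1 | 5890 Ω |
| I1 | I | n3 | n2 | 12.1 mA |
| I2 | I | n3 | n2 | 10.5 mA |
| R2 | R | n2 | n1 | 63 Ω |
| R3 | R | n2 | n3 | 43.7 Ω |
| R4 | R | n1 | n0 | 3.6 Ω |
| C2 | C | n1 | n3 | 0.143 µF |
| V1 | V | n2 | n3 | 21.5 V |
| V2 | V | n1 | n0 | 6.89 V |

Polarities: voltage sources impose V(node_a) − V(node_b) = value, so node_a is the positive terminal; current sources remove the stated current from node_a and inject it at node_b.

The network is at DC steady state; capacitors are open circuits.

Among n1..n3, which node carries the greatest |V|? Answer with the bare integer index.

3

Element admittances at DC:
  Y(C1) = 0.000 S between n3,n0
  Y(R1) = 0.0001698 S between n0,n1
  I1: injects 0.0121 A into n2 (from n3)
  I2: injects 0.0105 A into n2 (from n3)
  Y(R2) = 0.01587 S between n2,n1
  Y(R3) = 0.02288 S between n2,n3
  Y(R4) = 0.2778 S between n1,n0
  Y(C2) = 0.000 S between n1,n3
  V1: constraint V(n2)−V(n3) = 21.5
  V2: constraint V(n1)−V(n0) = 6.89
Assemble and solve the 5×5 MNA system:
  V(n1)=6.890  V(n2)=6.890  V(n3)=-14.61
  i(V1)=-0.4694  i(V2)=-1.915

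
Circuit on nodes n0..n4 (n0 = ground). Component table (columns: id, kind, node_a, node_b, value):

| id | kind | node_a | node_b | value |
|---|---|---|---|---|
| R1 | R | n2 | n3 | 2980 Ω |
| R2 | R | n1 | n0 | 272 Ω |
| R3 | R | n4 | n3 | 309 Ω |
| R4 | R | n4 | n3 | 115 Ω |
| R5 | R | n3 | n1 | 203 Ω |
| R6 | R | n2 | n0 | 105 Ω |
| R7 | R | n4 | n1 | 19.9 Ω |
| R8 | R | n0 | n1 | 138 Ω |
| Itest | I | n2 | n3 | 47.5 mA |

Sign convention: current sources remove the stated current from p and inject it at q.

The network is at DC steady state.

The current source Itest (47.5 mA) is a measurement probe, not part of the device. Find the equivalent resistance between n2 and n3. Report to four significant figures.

Apply KCL at each of the 4 non-ground nodes and solve the resulting linear system.
Node n1: branches {R2, R5, R7, R8} → V_1 = 3.993
Node n2: branches {R1, R6, Itest} → V_2 = -4.580
Node n3: branches {R1, R3, R4, R5, Itest} → V_3 = 6.987
Node n4: branches {R3, R4, R7} → V_4 = 4.568

R_eq = 243.5 Ω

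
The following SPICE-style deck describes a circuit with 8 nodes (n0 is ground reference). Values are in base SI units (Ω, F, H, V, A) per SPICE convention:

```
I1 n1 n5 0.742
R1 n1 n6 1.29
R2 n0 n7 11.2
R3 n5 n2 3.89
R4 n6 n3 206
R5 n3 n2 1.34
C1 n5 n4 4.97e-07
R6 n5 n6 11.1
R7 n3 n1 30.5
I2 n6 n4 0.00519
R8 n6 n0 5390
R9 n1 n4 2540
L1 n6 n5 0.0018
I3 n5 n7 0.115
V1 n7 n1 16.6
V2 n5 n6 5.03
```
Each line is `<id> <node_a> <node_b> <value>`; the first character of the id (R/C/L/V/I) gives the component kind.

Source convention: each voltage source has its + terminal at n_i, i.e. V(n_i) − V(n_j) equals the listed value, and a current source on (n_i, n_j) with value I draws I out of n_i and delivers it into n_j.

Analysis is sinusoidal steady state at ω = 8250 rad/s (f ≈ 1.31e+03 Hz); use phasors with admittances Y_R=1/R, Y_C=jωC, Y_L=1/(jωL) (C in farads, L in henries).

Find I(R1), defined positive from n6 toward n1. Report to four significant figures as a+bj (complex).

MNA unknowns: 7 node voltages V₁..V_7 plus 2 source currents (V1, V2)
I1: z[1]−=0.742, z[5]+=0.742
R1: Y=0.7752+0.000j on G[1,6]
R2: Y=0.08929+0.000j on G[0,7]
R3: Y=0.2571+0.000j on G[5,2]
R4: Y=0.004854+0.000j on G[6,3]
R5: Y=0.7463+0.000j on G[3,2]
C1: Y=0.000+0.004100j on G[5,4]
R6: Y=0.09009+0.000j on G[5,6]
R7: Y=0.03279+0.000j on G[3,1]
I2: z[6]−=0.00519, z[4]+=0.00519
R8: Y=0.0001855+0.000j on G[6,0]
R9: Y=0.0003937+0.000j on G[1,4]
L1: Y=0.000-0.06734j on G[6,5]
I3: z[5]−=0.115, z[7]+=0.115
V1: row V7−V1=16.6, i_V1 at 7,1
V2: row V5−V6=5.03, i_V2 at 5,6
solve → V1=-16.57-7.288e-07j, V2=-11.61+0.0003133j, V3=-11.84+0.0003004j, V4=-10.86-0.7173j, V5=-10.93+0.0003507j, V6=-15.96+0.0003507j, V7=0.03316-7.288e-07j
aux → i_V1=0.1120+6.507e-08j, i_V2=0.001889+0.3390j

0.4728+0.0002725j A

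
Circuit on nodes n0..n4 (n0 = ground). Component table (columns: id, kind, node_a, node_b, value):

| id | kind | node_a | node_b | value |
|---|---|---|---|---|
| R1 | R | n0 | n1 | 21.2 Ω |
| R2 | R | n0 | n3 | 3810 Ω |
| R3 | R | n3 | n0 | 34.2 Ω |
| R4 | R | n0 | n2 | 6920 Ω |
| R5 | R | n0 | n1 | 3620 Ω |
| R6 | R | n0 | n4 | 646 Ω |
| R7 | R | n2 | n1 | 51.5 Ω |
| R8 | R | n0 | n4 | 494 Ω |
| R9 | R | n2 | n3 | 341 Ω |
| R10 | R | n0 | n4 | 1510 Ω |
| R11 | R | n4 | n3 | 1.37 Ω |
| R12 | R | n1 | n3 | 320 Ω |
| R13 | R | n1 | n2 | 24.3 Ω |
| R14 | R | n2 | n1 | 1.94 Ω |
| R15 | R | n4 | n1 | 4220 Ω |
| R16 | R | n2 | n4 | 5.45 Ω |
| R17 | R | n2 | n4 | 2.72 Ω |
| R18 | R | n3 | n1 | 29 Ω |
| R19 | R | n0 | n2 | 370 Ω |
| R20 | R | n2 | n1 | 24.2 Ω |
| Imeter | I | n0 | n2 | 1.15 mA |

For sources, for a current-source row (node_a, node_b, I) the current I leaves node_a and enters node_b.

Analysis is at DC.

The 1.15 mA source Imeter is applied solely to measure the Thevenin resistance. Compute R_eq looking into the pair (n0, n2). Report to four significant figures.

R_eq = 12.87 Ω

Element admittances at DC:
  Y(R1) = 0.04717 S between n0,n1
  Y(R2) = 0.0002625 S between n0,n3
  Y(R3) = 0.02924 S between n3,n0
  Y(R4) = 0.0001445 S between n0,n2
  Y(R5) = 0.0002762 S between n0,n1
  Y(R6) = 0.001548 S between n0,n4
  Y(R7) = 0.01942 S between n2,n1
  Y(R8) = 0.002024 S between n0,n4
  Y(R9) = 0.002933 S between n2,n3
  Y(R10) = 0.0006623 S between n0,n4
  Y(R11) = 0.7299 S between n4,n3
  Y(R12) = 0.003125 S between n1,n3
  Y(R13) = 0.04115 S between n1,n2
  Y(R14) = 0.5155 S between n2,n1
  Y(R15) = 0.0002370 S between n4,n1
  Y(R16) = 0.1835 S between n2,n4
  Y(R17) = 0.3676 S between n2,n4
  Y(R18) = 0.03448 S between n3,n1
  Y(R19) = 0.002703 S between n0,n2
  Y(R20) = 0.04132 S between n2,n1
  Imeter: injects 0.00115 A into n2 (from n0)
Assemble and solve the 4×4 MNA system:
  V(n1)=0.01373  V(n2)=0.01480  V(n3)=0.01347  V(n4)=0.01399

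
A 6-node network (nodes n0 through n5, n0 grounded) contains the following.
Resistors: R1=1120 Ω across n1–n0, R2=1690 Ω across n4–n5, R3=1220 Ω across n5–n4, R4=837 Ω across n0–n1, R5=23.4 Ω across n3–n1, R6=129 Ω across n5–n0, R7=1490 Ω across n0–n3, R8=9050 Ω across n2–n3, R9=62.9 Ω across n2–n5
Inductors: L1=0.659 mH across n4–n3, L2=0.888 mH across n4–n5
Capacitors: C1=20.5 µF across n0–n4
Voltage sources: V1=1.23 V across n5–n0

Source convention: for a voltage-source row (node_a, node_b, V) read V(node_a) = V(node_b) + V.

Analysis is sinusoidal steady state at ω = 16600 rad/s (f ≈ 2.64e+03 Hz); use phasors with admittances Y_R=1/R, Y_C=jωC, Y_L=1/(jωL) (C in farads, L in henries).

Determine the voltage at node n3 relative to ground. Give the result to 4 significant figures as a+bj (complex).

-0.3062-0.0008081j V

MNA unknowns: 5 node voltages V₁..V_5 plus 1 source current (V1)
R1: Y=0.0008929+0.000j on G[1,0]
L1: Y=0.000-0.09141j on G[4,3]
R2: Y=0.0005917+0.000j on G[4,5]
R3: Y=0.0008197+0.000j on G[5,4]
R4: Y=0.001195+0.000j on G[0,1]
R5: Y=0.04274+0.000j on G[3,1]
R6: Y=0.007752+0.000j on G[5,0]
R7: Y=0.0006711+0.000j on G[0,3]
R8: Y=0.0001105+0.000j on G[2,3]
R9: Y=0.01590+0.000j on G[2,5]
C1: Y=0.000+0.3403j on G[0,4]
L2: Y=0.000-0.06784j on G[4,5]
V1: row V5−V0=1.23, i_V1 at 5,0
solve → V1=-0.2919-0.0007704j, V2=1.219-5.577e-06j, V3=-0.3062-0.0008081j, V4=-0.3062-0.01157j, V5=1.230+0.000j
aux → i_V1=-0.01266+0.1042j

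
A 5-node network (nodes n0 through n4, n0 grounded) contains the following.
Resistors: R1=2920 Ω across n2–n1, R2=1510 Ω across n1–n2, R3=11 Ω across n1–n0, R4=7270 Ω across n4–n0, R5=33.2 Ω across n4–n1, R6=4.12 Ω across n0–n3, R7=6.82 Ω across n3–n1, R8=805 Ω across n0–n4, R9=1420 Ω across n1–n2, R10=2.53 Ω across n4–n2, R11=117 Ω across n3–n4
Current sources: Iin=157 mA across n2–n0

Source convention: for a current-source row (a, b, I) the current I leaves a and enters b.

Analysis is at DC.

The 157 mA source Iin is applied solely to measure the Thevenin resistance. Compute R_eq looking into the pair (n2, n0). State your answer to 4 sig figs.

R_eq = 30.19 Ω

Apply KCL at each of the 4 non-ground nodes and solve the resulting linear system.
Node n1: branches {R1, R2, R3, R5, R7, R9} → V_1 = -0.7111
Node n2: branches {R1, R2, R9, R10, Iin} → V_2 = -4.739
Node n3: branches {R6, R7, R11} → V_3 = -0.3557
Node n4: branches {R4, R5, R8, R10, R11} → V_4 = -4.359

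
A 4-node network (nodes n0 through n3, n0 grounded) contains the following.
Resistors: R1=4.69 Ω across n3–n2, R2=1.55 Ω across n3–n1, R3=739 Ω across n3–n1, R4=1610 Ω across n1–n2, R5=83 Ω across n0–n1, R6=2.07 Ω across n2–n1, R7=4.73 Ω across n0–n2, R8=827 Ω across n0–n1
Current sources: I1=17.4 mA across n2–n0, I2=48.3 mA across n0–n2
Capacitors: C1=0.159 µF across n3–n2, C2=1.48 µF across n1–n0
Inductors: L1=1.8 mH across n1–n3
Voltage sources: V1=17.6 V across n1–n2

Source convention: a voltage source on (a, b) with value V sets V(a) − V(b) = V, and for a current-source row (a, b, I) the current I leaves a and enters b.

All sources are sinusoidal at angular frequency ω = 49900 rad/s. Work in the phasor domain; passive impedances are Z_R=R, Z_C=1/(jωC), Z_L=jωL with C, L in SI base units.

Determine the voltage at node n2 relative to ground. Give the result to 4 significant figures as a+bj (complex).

-2.529-4.954j V

Apply KCL at each of the 3 non-ground nodes and solve the resulting linear system.
Node n1: branches {R2, R3, R4, L1, R5, R6, C2, R8, V1} → V_1 = 15.07-4.954j
Node n2: branches {R1, I1, C1, R4, I2, R6, R7, V1} → V_2 = -2.529-4.954j
Node n3: branches {R1, R2, C1, R3, L1} → V_3 = 10.71-5.132j
Source currents: i(V1)=-11.90-1.114j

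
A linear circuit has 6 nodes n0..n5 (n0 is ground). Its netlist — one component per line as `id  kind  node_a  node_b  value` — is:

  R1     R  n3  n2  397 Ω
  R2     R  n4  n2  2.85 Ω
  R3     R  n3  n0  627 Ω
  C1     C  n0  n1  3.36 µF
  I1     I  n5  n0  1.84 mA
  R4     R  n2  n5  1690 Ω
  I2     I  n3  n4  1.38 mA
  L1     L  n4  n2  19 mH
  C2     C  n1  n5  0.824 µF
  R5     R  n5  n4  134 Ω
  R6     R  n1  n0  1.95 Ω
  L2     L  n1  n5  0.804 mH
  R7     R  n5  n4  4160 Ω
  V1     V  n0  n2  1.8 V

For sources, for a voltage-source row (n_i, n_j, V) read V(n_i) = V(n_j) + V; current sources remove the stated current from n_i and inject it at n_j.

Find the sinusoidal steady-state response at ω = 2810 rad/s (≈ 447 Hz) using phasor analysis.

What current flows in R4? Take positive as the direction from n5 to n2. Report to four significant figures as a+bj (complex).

0.001046-2.105e-05j A

MNA unknowns: 5 node voltages V₁..V_5 plus 1 source current (V1)
R1: Y=0.002519+0.000j on G[3,2]
R2: Y=0.3509+0.000j on G[4,2]
R3: Y=0.001595+0.000j on G[3,0]
C1: Y=0.000+0.009442j on G[0,1]
I1: z[5]−=0.00184, z[0]+=0.00184
R4: Y=0.0005917+0.000j on G[2,5]
I2: z[3]−=0.00138, z[4]+=0.00138
L1: Y=0.000-0.01873j on G[4,2]
C2: Y=0.000+0.002315j on G[1,5]
R5: Y=0.007463+0.000j on G[5,4]
R6: Y=0.5128+0.000j on G[1,0]
L2: Y=0.000-0.4426j on G[1,5]
R7: Y=0.0002404+0.000j on G[5,4]
V1: row V0−V2=1.8, i_V1 at 0,2
solve → V1=-0.03153+0.001177j, V2=-1.800+0.000j, V3=-1.438+0.000j, V4=-1.758+0.001417j, V5=-0.03223-0.03557j
aux → i_V1=-0.01663+0.0003060j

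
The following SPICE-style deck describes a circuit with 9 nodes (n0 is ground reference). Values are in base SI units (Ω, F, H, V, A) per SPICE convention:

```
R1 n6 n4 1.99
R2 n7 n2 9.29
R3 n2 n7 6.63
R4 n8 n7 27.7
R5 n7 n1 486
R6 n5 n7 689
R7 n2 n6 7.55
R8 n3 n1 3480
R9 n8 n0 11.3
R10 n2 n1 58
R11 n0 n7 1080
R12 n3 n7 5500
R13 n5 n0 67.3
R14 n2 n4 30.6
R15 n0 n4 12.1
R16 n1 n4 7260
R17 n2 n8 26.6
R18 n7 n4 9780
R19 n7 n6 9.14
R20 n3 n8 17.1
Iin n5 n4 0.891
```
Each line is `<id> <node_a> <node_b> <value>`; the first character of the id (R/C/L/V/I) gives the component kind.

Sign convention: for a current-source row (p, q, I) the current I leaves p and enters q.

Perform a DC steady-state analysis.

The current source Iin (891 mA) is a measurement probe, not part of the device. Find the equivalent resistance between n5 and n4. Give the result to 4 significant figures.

MNA unknowns: 8 node voltages V₁..V_8
R1: Y=0.5025 on G[6,4]
R2: Y=0.1076 on G[7,2]
R3: Y=0.1508 on G[2,7]
R4: Y=0.03610 on G[8,7]
R5: Y=0.002058 on G[7,1]
R6: Y=0.001451 on G[5,7]
R7: Y=0.1325 on G[2,6]
R8: Y=0.0002874 on G[3,1]
R9: Y=0.08850 on G[8,0]
R10: Y=0.01724 on G[2,1]
R11: Y=0.0009259 on G[0,7]
R12: Y=0.0001818 on G[3,7]
R13: Y=0.01486 on G[5,0]
R14: Y=0.03268 on G[2,4]
R15: Y=0.08264 on G[0,4]
R16: Y=0.0001377 on G[1,4]
R17: Y=0.03759 on G[2,8]
R18: Y=0.0001022 on G[7,4]
R19: Y=0.1094 on G[7,6]
R20: Y=0.05848 on G[3,8]
Iin: z[5]−=0.891, z[4]+=0.891
solve → V1=5.480, V2=5.539, V3=2.496, V4=7.030, V5=-54.16, V6=6.511, V7=5.302, V8=2.473

R_eq = 68.67 Ω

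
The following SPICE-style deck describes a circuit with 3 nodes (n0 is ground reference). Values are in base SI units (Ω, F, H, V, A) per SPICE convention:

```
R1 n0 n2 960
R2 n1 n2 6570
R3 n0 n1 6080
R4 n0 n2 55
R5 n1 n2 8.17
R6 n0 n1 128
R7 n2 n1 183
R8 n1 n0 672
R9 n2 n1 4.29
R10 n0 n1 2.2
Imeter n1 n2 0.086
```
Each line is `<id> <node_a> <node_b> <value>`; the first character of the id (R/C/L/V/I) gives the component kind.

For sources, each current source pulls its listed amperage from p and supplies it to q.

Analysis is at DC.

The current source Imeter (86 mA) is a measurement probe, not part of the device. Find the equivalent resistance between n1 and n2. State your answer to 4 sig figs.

MNA unknowns: 2 node voltages V₁..V_2
R1: Y=0.001042 on G[0,2]
R2: Y=0.0001522 on G[1,2]
R3: Y=0.0001645 on G[0,1]
R4: Y=0.01818 on G[0,2]
R5: Y=0.1224 on G[1,2]
R6: Y=0.007812 on G[0,1]
R7: Y=0.005464 on G[2,1]
R8: Y=0.001488 on G[1,0]
R9: Y=0.2331 on G[2,1]
R10: Y=0.4545 on G[0,1]
Imeter: z[1]−=0.086, z[2]+=0.086
solve → V1=-0.009013, V2=0.2176

R_eq = 2.635 Ω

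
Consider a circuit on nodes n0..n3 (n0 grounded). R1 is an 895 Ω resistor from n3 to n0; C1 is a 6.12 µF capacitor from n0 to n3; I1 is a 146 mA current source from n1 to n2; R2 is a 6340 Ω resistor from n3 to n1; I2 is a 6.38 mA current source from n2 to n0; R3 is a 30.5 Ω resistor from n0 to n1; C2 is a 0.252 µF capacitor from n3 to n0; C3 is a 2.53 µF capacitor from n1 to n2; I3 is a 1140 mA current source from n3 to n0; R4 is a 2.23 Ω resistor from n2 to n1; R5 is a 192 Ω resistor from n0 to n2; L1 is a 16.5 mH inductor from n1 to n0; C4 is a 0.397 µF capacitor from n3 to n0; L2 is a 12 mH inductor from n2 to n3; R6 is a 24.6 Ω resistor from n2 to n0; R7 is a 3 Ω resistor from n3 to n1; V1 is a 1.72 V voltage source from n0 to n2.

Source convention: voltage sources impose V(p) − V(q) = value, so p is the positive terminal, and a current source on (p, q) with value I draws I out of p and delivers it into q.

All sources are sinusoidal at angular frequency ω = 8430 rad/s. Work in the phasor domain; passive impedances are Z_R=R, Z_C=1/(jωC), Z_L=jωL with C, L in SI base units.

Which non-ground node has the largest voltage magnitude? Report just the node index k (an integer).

Element admittances at ω=8430 rad/s:
  Y(R1) = 0.001117+0.000j S between n3,n0
  Y(C1) = 0.000+0.05159j S between n0,n3
  I1: injects 0.146 A into n2 (from n1)
  Y(R2) = 0.0001577+0.000j S between n3,n1
  I2: injects 0.00638 A into n0 (from n2)
  Y(R3) = 0.03279+0.000j S between n0,n1
  Y(C2) = 0.000+0.002124j S between n3,n0
  Y(C3) = 0.000+0.02133j S between n1,n2
  I3: injects 1.14 A into n0 (from n3)
  Y(R4) = 0.4484+0.000j S between n2,n1
  Y(R5) = 0.005208+0.000j S between n0,n2
  Y(L1) = 0.000-0.007189j S between n1,n0
  Y(C4) = 0.000+0.003347j S between n3,n0
  Y(L2) = 0.000-0.009885j S between n2,n3
  Y(R6) = 0.04065+0.000j S between n2,n0
  Y(R7) = 0.3333+0.000j S between n3,n1
  V1: constraint V(n0)−V(n2) = 1.72
Assemble and solve the 4×4 MNA system:
  V(n1)=-4.055+0.7788j  V(n2)=-1.720+0.000j  V(n3)=-7.189+1.841j
  i(V1)=0.8271-0.3535j

3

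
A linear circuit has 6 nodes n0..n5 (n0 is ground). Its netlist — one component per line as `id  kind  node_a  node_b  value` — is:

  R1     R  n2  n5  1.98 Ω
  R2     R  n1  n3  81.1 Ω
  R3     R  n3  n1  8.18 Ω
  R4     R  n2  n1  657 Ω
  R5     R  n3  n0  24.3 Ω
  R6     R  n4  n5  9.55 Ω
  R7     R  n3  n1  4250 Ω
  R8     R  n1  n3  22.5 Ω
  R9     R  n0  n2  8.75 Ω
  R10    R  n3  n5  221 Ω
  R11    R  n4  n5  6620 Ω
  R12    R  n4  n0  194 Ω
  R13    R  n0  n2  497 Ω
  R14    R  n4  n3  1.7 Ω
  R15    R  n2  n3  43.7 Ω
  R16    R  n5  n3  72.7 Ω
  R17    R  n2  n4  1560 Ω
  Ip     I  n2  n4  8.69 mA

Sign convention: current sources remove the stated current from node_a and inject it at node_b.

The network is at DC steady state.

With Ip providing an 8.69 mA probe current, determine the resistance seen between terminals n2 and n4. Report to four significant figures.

Element admittances at DC:
  Y(R1) = 0.5051 S between n2,n5
  Y(R2) = 0.01233 S between n1,n3
  Y(R3) = 0.1222 S between n3,n1
  Y(R4) = 0.001522 S between n2,n1
  Y(R5) = 0.04115 S between n3,n0
  Y(R6) = 0.1047 S between n4,n5
  Y(R7) = 0.0002353 S between n3,n1
  Y(R8) = 0.04444 S between n1,n3
  Y(R9) = 0.1143 S between n0,n2
  Y(R10) = 0.004525 S between n3,n5
  Y(R11) = 0.0001511 S between n4,n5
  Y(R12) = 0.005155 S between n4,n0
  Y(R13) = 0.002012 S between n0,n2
  Y(R14) = 0.5882 S between n4,n3
  Y(R15) = 0.02288 S between n2,n3
  Y(R16) = 0.01376 S between n5,n3
  Y(R17) = 0.0006410 S between n2,n4
  Ip: injects 0.00869 A into n4 (from n2)
Assemble and solve the 5×5 MNA system:
  V(n1)=0.03650  V(n2)=-0.01497  V(n3)=0.03694  V(n4)=0.04294  V(n5)=-0.003796

R_eq = 6.664 Ω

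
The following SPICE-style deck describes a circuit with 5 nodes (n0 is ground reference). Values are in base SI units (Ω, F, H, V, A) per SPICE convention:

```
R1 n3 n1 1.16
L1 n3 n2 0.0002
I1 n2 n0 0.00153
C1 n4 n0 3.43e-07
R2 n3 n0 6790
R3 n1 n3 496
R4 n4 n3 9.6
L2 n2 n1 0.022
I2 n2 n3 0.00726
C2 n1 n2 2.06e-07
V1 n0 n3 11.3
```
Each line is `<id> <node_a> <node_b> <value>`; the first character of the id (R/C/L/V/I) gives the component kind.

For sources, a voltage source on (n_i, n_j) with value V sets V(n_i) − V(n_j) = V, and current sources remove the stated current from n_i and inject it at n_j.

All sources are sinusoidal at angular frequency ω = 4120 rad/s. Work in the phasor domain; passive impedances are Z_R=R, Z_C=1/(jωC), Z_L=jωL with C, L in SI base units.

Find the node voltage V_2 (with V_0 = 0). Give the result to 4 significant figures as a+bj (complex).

-11.30-0.007183j V

Element admittances at ω=4120 rad/s:
  Y(R1) = 0.8621+0.000j S between n3,n1
  Y(L1) = 0.000-1.214j S between n3,n2
  I1: injects 0.00153 A into n0 (from n2)
  Y(C1) = 0.000+0.001413j S between n4,n0
  Y(R2) = 0.0001473+0.000j S between n3,n0
  Y(R3) = 0.002016+0.000j S between n1,n3
  Y(R4) = 0.1042+0.000j S between n4,n3
  Y(L2) = 0.000-0.01103j S between n2,n1
  I2: injects 0.00726 A into n3 (from n2)
  Y(C2) = 0.000+0.0008487j S between n1,n2
  V1: constraint V(n0)−V(n3) = 11.3
Assemble and solve the 5×5 MNA system:
  V(n1)=-11.30-9.893e-07j  V(n2)=-11.30-0.007183j  V(n3)=-11.30+0.000j  V(n4)=-11.30+0.1533j
  i(V1)=-0.0003508-0.01597j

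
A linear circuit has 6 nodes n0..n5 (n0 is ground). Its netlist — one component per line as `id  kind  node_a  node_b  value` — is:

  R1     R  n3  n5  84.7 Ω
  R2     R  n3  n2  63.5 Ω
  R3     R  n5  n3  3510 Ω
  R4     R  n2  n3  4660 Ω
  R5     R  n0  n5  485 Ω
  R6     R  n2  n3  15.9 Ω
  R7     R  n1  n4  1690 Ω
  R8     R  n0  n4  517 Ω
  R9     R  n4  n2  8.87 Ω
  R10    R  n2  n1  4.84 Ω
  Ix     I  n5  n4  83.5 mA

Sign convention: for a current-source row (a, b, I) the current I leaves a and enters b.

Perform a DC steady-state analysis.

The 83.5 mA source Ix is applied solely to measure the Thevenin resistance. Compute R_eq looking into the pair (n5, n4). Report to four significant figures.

Apply KCL at each of the 5 non-ground nodes and solve the resulting linear system.
Node n1: branches {R7, R10} → V_1 = 3.401
Node n2: branches {R2, R4, R6, R9, R10} → V_2 = 3.399
Node n3: branches {R1, R2, R3, R4, R6} → V_3 = 2.440
Node n4: branches {R7, R8, R9, Ix} → V_4 = 4.067
Node n5: branches {R1, R3, R5, Ix} → V_5 = -3.815

R_eq = 94.39 Ω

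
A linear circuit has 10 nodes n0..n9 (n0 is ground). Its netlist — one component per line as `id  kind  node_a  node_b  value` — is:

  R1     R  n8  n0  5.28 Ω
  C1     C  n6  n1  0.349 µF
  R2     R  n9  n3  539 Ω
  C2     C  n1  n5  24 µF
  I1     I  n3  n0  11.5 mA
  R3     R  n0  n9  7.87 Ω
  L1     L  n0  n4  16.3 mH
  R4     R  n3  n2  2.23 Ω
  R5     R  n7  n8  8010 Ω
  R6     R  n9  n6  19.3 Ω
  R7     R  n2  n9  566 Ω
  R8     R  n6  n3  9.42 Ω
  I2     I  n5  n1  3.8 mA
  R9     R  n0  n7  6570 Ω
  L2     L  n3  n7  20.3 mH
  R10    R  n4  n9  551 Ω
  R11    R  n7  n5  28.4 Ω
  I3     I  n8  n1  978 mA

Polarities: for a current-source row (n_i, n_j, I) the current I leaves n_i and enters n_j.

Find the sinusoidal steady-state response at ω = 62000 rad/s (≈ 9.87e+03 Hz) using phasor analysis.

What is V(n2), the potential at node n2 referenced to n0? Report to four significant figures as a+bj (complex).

MNA unknowns: 9 node voltages V₁..V_9
R1: Y=0.1894+0.000j on G[8,0]
C1: Y=0.000+0.02164j on G[6,1]
R2: Y=0.001855+0.000j on G[9,3]
C2: Y=0.000+1.488j on G[1,5]
I1: z[3]−=0.0115, z[0]+=0.0115
R3: Y=0.1271+0.000j on G[0,9]
L1: Y=0.000-0.0009895j on G[0,4]
R4: Y=0.4484+0.000j on G[3,2]
R5: Y=0.0001248+0.000j on G[7,8]
R6: Y=0.05181+0.000j on G[9,6]
R7: Y=0.001767+0.000j on G[2,9]
R8: Y=0.1062+0.000j on G[6,3]
I2: z[5]−=0.0038, z[1]+=0.0038
R9: Y=0.0001522+0.000j on G[0,7]
L2: Y=0.000-0.0007945j on G[3,7]
R10: Y=0.001815+0.000j on G[4,9]
R11: Y=0.03521+0.000j on G[7,5]
I3: z[8]−=0.978, z[1]+=0.978
solve → V1=25.56-46.15j, V2=23.80+0.3481j, V3=23.87+0.3489j, V4=5.735+3.271j, V5=25.57-46.17j, V6=24.88+0.3747j, V7=26.38-45.75j, V8=-5.143-0.03014j, V9=7.518+0.1444j

23.80+0.3481j V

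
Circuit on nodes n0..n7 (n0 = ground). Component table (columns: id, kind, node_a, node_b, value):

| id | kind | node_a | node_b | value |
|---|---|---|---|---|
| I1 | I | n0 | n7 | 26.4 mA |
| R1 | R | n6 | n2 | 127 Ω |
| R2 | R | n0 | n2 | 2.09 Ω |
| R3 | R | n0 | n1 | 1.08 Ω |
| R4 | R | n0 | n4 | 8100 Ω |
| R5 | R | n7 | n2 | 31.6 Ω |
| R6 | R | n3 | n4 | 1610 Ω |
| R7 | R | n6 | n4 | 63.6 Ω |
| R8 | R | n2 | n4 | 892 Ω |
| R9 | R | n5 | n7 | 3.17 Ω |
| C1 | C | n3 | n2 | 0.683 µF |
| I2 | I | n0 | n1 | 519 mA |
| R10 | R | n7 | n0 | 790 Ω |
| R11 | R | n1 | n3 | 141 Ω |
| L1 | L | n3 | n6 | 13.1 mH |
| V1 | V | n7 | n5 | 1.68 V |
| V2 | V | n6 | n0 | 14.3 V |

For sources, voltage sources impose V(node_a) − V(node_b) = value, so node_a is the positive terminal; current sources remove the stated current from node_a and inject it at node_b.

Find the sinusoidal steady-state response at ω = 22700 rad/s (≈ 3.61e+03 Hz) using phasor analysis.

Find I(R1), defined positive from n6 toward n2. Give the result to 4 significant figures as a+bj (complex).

Apply KCL at each of the 7 non-ground nodes and solve the resulting linear system.
Node n1: branches {R3, I2, R11} → V_1 = 0.5410-0.01776j
Node n2: branches {R1, R2, R5, R8, C1} → V_2 = 0.3833-0.07587j
Node n3: branches {R6, C1, R11, L1} → V_3 = -2.002-2.336j
Node n4: branches {R4, R6, R7, R8} → V_4 = 12.74-0.08734j
Node n5: branches {R9, V1} → V_5 = -0.5093-0.07295j
Node n6: branches {R1, R7, L1, V2} → V_6 = 14.30+0.000j
Node n7: branches {I1, R5, R9, R10, V1} → V_7 = 1.171-0.07295j
Source currents: i(V1)=-0.5300+0.000j, i(V2)=-0.1420+0.05285j

0.1096+0.0005974j A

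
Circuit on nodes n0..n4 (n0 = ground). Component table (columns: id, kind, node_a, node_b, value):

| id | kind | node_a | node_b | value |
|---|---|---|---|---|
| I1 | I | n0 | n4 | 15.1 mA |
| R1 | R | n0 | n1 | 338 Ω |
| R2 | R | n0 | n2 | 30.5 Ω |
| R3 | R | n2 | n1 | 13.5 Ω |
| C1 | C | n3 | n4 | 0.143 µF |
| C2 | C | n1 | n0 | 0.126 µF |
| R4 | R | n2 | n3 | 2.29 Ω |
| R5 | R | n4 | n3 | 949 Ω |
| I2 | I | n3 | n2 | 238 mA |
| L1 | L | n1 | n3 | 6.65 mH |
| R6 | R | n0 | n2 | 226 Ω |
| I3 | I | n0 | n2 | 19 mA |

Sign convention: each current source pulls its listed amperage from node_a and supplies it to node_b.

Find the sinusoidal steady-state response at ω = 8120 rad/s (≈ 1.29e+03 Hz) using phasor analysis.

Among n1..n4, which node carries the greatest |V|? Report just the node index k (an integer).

Apply KCL at each of the 4 non-ground nodes and solve the resulting linear system.
Node n1: branches {R1, R3, C2, L1} → V_1 = 0.7952+0.07017j
Node n2: branches {R2, R3, R4, I2, R6, I3} → V_2 = 0.8551-0.02744j
Node n3: branches {C1, R4, R5, I2, L1} → V_3 = 0.3496-0.04634j
Node n4: branches {I1, C1, R5} → V_4 = 6.821-7.178j

4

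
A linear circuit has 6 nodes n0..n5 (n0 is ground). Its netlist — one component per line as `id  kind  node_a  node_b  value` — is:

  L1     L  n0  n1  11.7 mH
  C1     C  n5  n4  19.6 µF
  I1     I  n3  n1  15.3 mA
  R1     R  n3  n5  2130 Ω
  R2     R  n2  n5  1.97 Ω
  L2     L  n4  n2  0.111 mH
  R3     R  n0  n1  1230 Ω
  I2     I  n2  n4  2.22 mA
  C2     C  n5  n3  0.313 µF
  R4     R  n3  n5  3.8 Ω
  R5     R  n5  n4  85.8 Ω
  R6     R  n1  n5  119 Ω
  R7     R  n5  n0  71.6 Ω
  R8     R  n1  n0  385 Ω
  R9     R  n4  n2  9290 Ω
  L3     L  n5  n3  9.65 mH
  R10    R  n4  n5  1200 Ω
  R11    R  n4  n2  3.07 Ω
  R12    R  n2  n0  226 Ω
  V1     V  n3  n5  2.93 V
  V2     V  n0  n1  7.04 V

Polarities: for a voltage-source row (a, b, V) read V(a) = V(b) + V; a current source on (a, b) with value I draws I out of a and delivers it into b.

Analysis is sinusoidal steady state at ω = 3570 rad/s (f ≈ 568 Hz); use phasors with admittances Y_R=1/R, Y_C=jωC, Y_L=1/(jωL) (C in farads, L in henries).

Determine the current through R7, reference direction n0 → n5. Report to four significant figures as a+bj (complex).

0.03886-7.376e-06j A

Apply KCL at each of the 5 non-ground nodes and solve the resulting linear system.
Node n1: branches {L1, I1, R3, R6, R8, V2} → V_1 = -7.040+0.000j
Node n2: branches {R2, L2, I2, R9, R11, R12} → V_2 = -2.760-0.002670j
Node n3: branches {I1, R1, C2, R4, L3, V1} → V_3 = 0.1473+0.0005281j
Node n4: branches {C1, L2, I2, R5, R9, R10, R11} → V_4 = -2.759-0.002074j
Node n5: branches {C1, R1, R2, C2, R4, R5, R6, R7, L3, R10, V1} → V_5 = -2.783+0.0005281j
Source currents: i(V1)=-0.7877+0.08178j, i(V2)=-0.07508+0.1685j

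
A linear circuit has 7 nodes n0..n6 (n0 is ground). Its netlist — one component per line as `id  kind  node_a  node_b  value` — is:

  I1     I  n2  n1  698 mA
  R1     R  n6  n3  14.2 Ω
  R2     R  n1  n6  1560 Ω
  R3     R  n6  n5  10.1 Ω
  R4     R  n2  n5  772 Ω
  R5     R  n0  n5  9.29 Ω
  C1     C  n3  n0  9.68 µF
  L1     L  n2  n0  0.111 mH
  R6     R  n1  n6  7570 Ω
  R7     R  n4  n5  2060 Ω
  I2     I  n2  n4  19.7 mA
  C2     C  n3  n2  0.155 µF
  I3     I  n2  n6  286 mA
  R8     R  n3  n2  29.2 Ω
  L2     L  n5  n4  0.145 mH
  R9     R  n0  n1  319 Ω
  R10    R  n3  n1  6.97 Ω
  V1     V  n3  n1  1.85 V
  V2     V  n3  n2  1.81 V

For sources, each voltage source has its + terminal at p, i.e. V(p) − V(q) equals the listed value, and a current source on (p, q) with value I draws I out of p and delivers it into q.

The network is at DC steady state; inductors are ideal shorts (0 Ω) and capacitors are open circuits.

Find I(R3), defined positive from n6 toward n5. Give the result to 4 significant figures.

Apply KCL at each of the 6 non-ground nodes and solve the resulting linear system.
Node n1: branches {I1, R2, R6, R9, R10, V1} → V_1 = -0.04000
Node n2: branches {I1, R4, L1, I2, C2, I3, R8, V2} → V_2 = 0.000
Node n3: branches {R1, C1, C2, R8, R10, V1, V2} → V_3 = 1.810
Node n4: branches {R7, I2, L2} → V_4 = 1.731
Node n5: branches {R3, R4, R5, R7, L2} → V_5 = 1.731
Node n6: branches {R1, R2, R3, R6, I3} → V_6 = 3.436
Source currents: i(L1)=-0.1862, i(L2)=-0.01970, i(V1)=-0.9662, i(V2)=0.7533

0.1688 A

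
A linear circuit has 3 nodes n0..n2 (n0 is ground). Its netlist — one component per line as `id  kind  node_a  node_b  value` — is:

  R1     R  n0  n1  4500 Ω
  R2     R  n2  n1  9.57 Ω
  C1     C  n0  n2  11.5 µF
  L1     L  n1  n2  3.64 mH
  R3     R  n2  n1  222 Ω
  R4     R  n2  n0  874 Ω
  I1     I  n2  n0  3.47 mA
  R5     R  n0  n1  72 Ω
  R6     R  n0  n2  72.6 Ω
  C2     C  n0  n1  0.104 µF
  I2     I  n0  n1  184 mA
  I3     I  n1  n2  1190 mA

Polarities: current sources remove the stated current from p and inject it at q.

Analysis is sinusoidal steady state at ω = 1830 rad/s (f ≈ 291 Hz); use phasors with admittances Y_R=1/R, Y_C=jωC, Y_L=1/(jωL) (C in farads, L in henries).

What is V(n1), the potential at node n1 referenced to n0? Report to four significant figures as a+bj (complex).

2.493-6.698j V

Element admittances at ω=1830 rad/s:
  Y(R1) = 0.0002222+0.000j S between n0,n1
  Y(R2) = 0.1045+0.000j S between n2,n1
  Y(C1) = 0.000+0.02105j S between n0,n2
  Y(L1) = 0.000-0.1501j S between n1,n2
  Y(R3) = 0.004505+0.000j S between n2,n1
  Y(R4) = 0.001144+0.000j S between n2,n0
  I1: injects 0.00347 A into n0 (from n2)
  Y(R5) = 0.01389+0.000j S between n0,n1
  Y(R6) = 0.01377+0.000j S between n0,n2
  Y(C2) = 0.000+0.0001903j S between n0,n1
  I2: injects 0.184 A into n1 (from n0)
  I3: injects 1.19 A into n2 (from n1)
Assemble and solve the 2×2 MNA system:
  V(n1)=2.493-6.698j  V(n2)=6.204-2.449j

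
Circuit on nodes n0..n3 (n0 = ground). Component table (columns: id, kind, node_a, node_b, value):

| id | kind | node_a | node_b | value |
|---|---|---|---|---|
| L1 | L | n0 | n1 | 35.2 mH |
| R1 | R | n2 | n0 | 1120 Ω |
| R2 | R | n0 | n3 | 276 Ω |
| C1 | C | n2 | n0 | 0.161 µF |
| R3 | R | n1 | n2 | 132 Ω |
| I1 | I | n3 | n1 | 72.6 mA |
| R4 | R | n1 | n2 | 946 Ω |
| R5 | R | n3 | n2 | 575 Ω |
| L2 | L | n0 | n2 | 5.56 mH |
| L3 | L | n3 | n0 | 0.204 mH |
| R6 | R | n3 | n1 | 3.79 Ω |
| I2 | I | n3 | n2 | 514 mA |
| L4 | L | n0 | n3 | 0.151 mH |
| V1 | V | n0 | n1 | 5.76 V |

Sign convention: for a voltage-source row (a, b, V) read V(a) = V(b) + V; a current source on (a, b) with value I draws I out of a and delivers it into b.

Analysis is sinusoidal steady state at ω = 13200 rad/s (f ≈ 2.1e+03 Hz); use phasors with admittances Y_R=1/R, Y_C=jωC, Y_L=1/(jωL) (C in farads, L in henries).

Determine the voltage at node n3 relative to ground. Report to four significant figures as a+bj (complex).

Apply KCL at each of the 3 non-ground nodes and solve the resulting linear system.
Node n1: branches {L1, R3, I1, R4, R6, V1} → V_1 = -5.760+0.000j
Node n2: branches {R1, C1, R3, R4, R5, L2, I2} → V_2 = 20.29+20.39j
Node n3: branches {R2, I1, R5, L3, R6, I2, L4} → V_3 = -0.7051-2.155j
Source currents: i(V1)=-1.631+0.4050j

-0.7051-2.155j V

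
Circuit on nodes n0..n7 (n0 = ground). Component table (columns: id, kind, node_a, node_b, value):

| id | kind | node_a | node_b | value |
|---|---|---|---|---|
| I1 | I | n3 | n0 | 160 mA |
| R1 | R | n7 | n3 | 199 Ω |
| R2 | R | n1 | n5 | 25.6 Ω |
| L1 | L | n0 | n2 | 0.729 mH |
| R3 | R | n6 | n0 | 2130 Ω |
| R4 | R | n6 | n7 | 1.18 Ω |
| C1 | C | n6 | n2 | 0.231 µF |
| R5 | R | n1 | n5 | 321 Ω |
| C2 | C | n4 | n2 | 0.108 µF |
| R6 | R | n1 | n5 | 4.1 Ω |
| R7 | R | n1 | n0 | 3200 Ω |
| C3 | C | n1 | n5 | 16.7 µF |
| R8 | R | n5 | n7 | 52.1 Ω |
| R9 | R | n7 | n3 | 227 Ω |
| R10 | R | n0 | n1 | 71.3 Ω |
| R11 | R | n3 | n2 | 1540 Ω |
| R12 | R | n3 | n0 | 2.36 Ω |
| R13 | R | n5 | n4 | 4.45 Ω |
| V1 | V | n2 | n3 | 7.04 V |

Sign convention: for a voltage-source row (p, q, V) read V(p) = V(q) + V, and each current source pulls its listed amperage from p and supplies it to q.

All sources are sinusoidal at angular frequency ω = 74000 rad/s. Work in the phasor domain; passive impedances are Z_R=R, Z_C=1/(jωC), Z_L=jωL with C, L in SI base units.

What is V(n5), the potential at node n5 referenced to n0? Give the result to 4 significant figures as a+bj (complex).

2.840+2.904j V

MNA unknowns: 7 node voltages V₁..V_7 plus 1 source current (V1)
I1: z[3]−=0.16, z[0]+=0.16
R1: Y=0.005025+0.000j on G[7,3]
R2: Y=0.03906+0.000j on G[1,5]
L1: Y=0.000-0.01854j on G[0,2]
R3: Y=0.0004695+0.000j on G[6,0]
R4: Y=0.8475+0.000j on G[6,7]
C1: Y=0.000+0.01709j on G[6,2]
R5: Y=0.003115+0.000j on G[1,5]
C2: Y=0.000+0.007992j on G[4,2]
R6: Y=0.2439+0.000j on G[1,5]
R7: Y=0.0003125+0.000j on G[1,0]
C3: Y=0.000+1.236j on G[1,5]
R8: Y=0.01919+0.000j on G[5,7]
R9: Y=0.004405+0.000j on G[7,3]
R10: Y=0.01403+0.000j on G[0,1]
R11: Y=0.0006494+0.000j on G[3,2]
R12: Y=0.4237+0.000j on G[3,0]
R13: Y=0.2247+0.000j on G[5,4]
V1: row V2−V3=7.04, i_V1 at 2,3
solve → V1=2.800+2.927j, V2=6.555+0.1837j, V3=-0.4846+0.1837j, V4=2.941+3.032j, V5=2.840+2.904j, V6=3.813+3.639j, V7=3.745+3.586j
aux → i_V1=-0.08981+0.04575j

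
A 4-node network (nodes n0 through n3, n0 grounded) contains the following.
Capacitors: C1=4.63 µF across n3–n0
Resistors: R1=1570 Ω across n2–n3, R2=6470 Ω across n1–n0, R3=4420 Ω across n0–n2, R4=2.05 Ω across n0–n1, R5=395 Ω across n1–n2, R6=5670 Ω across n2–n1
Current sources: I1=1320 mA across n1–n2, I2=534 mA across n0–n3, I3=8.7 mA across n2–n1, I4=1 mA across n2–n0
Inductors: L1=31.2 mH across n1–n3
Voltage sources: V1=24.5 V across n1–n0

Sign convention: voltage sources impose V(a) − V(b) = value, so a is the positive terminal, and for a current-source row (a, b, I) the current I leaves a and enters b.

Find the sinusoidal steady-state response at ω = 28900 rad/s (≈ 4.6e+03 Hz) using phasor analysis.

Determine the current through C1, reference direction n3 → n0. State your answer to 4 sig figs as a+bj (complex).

Element admittances at ω=28900 rad/s:
  Y(C1) = 0.000+0.1338j S between n3,n0
  Y(R1) = 0.0006369+0.000j S between n2,n3
  I1: injects 1.32 A into n2 (from n1)
  Y(R2) = 0.0001546+0.000j S between n1,n0
  Y(R3) = 0.0002262+0.000j S between n0,n2
  Y(R4) = 0.4878+0.000j S between n0,n1
  I2: injects 0.534 A into n3 (from n0)
  I3: injects 0.0087 A into n1 (from n2)
  Y(R5) = 0.002532+0.000j S between n1,n2
  Y(R6) = 0.0001764+0.000j S between n2,n1
  Y(L1) = 0.000-0.001109j S between n1,n3
  I4: injects 0.001 A into n0 (from n2)
  V1: constraint V(n1)−V(n0) = 24.5
Assemble and solve the 4×4 MNA system:
  V(n1)=24.50+0.000j  V(n2)=385.5-1.048j  V(n3)=-0.1816-5.875j
  i(V1)=-12.30+0.02454j

0.7861-0.02430j A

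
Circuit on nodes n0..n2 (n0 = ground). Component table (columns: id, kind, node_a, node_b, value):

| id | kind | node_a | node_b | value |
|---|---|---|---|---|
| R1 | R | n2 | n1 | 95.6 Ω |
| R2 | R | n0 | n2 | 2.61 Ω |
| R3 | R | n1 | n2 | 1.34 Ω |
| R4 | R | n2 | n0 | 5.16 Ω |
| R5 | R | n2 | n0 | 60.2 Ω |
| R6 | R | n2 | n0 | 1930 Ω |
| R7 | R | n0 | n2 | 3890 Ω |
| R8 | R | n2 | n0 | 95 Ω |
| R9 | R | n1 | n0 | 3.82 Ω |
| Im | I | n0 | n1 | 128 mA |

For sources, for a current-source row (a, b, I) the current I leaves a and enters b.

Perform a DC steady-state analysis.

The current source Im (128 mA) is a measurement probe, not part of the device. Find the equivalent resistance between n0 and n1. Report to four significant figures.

MNA unknowns: 2 node voltages V₁..V_2
R1: Y=0.01046 on G[2,1]
R2: Y=0.3831 on G[0,2]
R3: Y=0.7463 on G[1,2]
R4: Y=0.1938 on G[2,0]
R5: Y=0.01661 on G[2,0]
R6: Y=0.0005181 on G[2,0]
R7: Y=0.0002571 on G[0,2]
R8: Y=0.01053 on G[2,0]
R9: Y=0.2618 on G[1,0]
Im: z[0]−=0.128, z[1]+=0.128
solve → V1=0.2141, V2=0.1190

R_eq = 1.672 Ω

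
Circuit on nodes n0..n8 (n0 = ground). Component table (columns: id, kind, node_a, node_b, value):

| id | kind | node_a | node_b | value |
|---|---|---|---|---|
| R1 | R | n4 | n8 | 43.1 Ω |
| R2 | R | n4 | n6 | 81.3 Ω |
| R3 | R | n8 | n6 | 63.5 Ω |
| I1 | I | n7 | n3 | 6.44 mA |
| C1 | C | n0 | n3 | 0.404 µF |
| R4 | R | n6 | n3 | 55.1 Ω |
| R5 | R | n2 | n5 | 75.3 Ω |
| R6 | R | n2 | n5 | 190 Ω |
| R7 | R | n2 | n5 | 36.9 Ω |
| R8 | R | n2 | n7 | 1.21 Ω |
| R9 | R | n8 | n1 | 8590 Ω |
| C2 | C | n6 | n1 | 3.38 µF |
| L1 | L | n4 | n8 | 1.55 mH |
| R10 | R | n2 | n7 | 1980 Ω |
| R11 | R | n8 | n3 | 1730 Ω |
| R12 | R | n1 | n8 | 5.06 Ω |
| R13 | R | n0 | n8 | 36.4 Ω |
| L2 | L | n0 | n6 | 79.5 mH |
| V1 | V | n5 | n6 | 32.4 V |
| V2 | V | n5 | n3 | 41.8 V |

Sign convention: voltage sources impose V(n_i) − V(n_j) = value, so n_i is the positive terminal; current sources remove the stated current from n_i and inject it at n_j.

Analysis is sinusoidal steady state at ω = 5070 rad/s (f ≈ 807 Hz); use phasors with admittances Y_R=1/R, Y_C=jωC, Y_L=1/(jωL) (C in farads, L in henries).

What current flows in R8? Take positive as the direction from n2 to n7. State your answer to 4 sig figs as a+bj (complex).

Apply KCL at each of the 8 non-ground nodes and solve the resulting linear system.
Node n1: branches {R9, C2, R12} → V_1 = -0.05276+0.7445j
Node n2: branches {R5, R6, R7, R8, R10} → V_2 = 32.64+1.145j
Node n3: branches {I1, C1, R4, R11, V2} → V_3 = -9.018+1.145j
Node n4: branches {R1, R2, L1} → V_4 = -0.04735+0.7537j
Node n5: branches {R5, R6, R7, V1, V2} → V_5 = 32.78+1.145j
Node n6: branches {R2, R3, R4, C2, L2, V1} → V_6 = 0.3817+1.145j
Node n7: branches {I1, R8, R10} → V_7 = 32.63+1.145j
Node n8: branches {R1, R3, R9, L1, R11, R12, R13} → V_8 = -0.01804+0.7069j
Source currents: i(V1)=0.1781+0.01822j, i(V2)=-0.1846-0.01822j

0.006436+0.000j A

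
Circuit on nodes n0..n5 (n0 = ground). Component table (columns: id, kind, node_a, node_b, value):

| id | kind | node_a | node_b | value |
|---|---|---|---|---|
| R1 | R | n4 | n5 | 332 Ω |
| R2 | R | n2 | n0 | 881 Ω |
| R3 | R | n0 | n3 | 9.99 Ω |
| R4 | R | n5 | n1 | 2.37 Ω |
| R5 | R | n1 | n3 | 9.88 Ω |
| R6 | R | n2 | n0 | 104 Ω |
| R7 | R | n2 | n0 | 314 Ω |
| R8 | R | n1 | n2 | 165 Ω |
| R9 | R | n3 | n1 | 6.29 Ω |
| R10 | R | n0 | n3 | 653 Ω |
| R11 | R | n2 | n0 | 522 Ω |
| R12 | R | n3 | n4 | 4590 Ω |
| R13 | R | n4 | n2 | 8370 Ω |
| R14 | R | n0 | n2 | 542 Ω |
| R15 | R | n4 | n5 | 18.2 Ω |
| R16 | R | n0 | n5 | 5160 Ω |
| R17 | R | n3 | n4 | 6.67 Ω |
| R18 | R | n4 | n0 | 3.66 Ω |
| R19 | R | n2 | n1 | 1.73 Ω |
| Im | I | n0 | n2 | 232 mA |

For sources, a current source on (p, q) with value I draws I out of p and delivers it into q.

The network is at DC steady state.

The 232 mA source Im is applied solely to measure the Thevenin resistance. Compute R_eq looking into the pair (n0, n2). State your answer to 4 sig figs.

R_eq = 7.597 Ω

MNA unknowns: 5 node voltages V₁..V_5
R1: Y=0.003012 on G[4,5]
R2: Y=0.001135 on G[2,0]
R3: Y=0.1001 on G[0,3]
R4: Y=0.4219 on G[5,1]
R5: Y=0.1012 on G[1,3]
R6: Y=0.009615 on G[2,0]
R7: Y=0.003185 on G[2,0]
R8: Y=0.006061 on G[1,2]
R9: Y=0.1590 on G[3,1]
R10: Y=0.001531 on G[0,3]
R11: Y=0.001916 on G[2,0]
R12: Y=0.0002179 on G[3,4]
R13: Y=0.0001195 on G[4,2]
R14: Y=0.001845 on G[0,2]
R15: Y=0.05495 on G[4,5]
R16: Y=0.0001938 on G[0,5]
R17: Y=0.1499 on G[3,4]
R18: Y=0.2732 on G[4,0]
R19: Y=0.5780 on G[2,1]
Im: z[0]−=0.232, z[2]+=0.232
solve → V1=1.419, V2=1.763, V3=0.8443, V4=0.4200, V5=1.298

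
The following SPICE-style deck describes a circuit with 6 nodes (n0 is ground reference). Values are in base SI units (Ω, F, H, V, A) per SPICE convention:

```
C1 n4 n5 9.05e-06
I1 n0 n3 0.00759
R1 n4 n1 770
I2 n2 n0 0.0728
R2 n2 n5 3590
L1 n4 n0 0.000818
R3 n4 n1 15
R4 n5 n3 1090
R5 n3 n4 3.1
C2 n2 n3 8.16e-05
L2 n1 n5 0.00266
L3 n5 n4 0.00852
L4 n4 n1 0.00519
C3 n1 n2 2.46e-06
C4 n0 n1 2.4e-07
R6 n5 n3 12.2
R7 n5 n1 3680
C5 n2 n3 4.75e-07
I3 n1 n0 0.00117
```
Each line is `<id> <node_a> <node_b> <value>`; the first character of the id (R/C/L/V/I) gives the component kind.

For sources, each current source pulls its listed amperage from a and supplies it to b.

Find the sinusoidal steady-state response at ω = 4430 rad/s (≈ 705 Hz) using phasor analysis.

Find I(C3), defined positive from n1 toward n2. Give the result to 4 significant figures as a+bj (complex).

Element admittances at ω=4430 rad/s:
  Y(C1) = 0.000+0.04009j S between n4,n5
  I1: injects 0.00759 A into n3 (from n0)
  Y(R1) = 0.001299+0.000j S between n4,n1
  I2: injects 0.0728 A into n0 (from n2)
  Y(R2) = 0.0002786+0.000j S between n2,n5
  Y(L1) = 0.000-0.2760j S between n4,n0
  Y(R3) = 0.06667+0.000j S between n4,n1
  Y(R4) = 0.0009174+0.000j S between n5,n3
  Y(R5) = 0.3226+0.000j S between n3,n4
  Y(C2) = 0.000+0.3615j S between n2,n3
  Y(L2) = 0.000-0.08486j S between n1,n5
  Y(L3) = 0.000-0.02649j S between n5,n4
  Y(L4) = 0.000-0.04349j S between n4,n1
  Y(C3) = 0.000+0.01090j S between n1,n2
  Y(C4) = 0.000+0.001063j S between n0,n1
  Y(R6) = 0.08197+0.000j S between n5,n3
  Y(R7) = 0.0002717+0.000j S between n5,n1
  Y(C5) = 0.000+0.002104j S between n2,n3
  I3: injects 0.00117 A into n0 (from n1)
Assemble and solve the 5×5 MNA system:
  V(n1)=-0.09756-0.2434j  V(n2)=-0.1854-0.05281j  V(n3)=-0.1879-0.2473j  V(n4)=-0.0003759-0.2415j  V(n5)=-0.1560-0.2807j

0.002077+0.0009574j A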